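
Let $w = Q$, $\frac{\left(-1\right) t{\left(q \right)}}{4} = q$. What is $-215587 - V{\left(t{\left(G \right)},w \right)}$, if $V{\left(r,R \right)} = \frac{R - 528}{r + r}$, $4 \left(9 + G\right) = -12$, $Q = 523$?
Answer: $- \frac{20696347}{96} \approx -2.1559 \cdot 10^{5}$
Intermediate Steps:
$G = -12$ ($G = -9 + \frac{1}{4} \left(-12\right) = -9 - 3 = -12$)
$t{\left(q \right)} = - 4 q$
$w = 523$
$V{\left(r,R \right)} = \frac{-528 + R}{2 r}$
$-215587 - V{\left(t{\left(G \right)},w \right)} = -215587 - \frac{-528 + 523}{2 \left(\left(-4\right) \left(-12\right)\right)} = -215587 - \frac{1}{2} \cdot \frac{1}{48} \left(-5\right) = -215587 - - \frac{5}{96} = -215587 + \frac{5}{96} = - \frac{20696347}{96}$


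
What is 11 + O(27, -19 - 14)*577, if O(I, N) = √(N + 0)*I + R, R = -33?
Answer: -19030 + 15579*I*√33 ≈ -19030.0 + 89495.0*I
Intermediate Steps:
O(I, N) = -33 + I*√N (O(I, N) = √(N + 0)*I - 33 = √N*I - 33 = I*√N - 33 = -33 + I*√N)
11 + O(27, -19 - 14)*577 = 11 + (-33 + 27*√(-19 - 14))*577 = 11 + (-33 + 27*√(-33))*577 = 11 + (-33 + 27*(I*√33))*577 = 11 + (-33 + 27*I*√33)*577 = 11 + (-19041 + 15579*I*√33) = -19030 + 15579*I*√33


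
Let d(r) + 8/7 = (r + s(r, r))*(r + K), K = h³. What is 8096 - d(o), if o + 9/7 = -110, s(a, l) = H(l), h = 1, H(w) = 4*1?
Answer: -183012/49 ≈ -3734.9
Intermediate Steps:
H(w) = 4
s(a, l) = 4
o = -779/7 (o = -9/7 - 110 = -779/7 ≈ -111.29)
K = 1 (K = 1³ = 1)
d(r) = -8/7 + (1 + r)*(4 + r) (d(r) = -8/7 + (r + 4)*(r + 1) = -8/7 + (4 + r)*(1 + r) = -8/7 + (1 + r)*(4 + r))
8096 - d(o) = 8096 - (20/7 + (-779/7)² + 5*(-779/7)) = 8096 - (20/7 + 606841/49 - 3895/7) = 8096 - 1*579716/49 = 8096 - 579716/49 = -183012/49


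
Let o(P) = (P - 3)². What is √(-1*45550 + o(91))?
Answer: I*√37806 ≈ 194.44*I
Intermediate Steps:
o(P) = (-3 + P)²
√(-1*45550 + o(91)) = √(-1*45550 + (-3 + 91)²) = √(-45550 + 88²) = √(-45550 + 7744) = √(-37806) = I*√37806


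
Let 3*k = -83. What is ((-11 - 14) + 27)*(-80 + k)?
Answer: -646/3 ≈ -215.33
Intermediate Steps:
k = -83/3 (k = (1/3)*(-83) = -83/3 ≈ -27.667)
((-11 - 14) + 27)*(-80 + k) = ((-11 - 14) + 27)*(-80 - 83/3) = (-25 + 27)*(-323/3) = 2*(-323/3) = -646/3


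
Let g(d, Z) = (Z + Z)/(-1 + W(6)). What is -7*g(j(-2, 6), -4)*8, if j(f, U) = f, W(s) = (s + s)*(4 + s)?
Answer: 64/17 ≈ 3.7647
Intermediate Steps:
W(s) = 2*s*(4 + s) (W(s) = (2*s)*(4 + s) = 2*s*(4 + s))
g(d, Z) = 2*Z/119 (g(d, Z) = (Z + Z)/(-1 + 2*6*(4 + 6)) = (2*Z)/(-1 + 2*6*10) = (2*Z)/(-1 + 120) = (2*Z)/119 = (2*Z)*(1/119) = 2*Z/119)
-7*g(j(-2, 6), -4)*8 = -2*(-4)/17*8 = -7*(-8/119)*8 = (8/17)*8 = 64/17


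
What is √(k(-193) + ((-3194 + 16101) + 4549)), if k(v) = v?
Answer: √17263 ≈ 131.39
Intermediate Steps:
√(k(-193) + ((-3194 + 16101) + 4549)) = √(-193 + ((-3194 + 16101) + 4549)) = √(-193 + (12907 + 4549)) = √(-193 + 17456) = √17263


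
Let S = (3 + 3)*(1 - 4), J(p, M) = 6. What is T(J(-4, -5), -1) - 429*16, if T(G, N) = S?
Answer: -6882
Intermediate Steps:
S = -18 (S = 6*(-3) = -18)
T(G, N) = -18
T(J(-4, -5), -1) - 429*16 = -18 - 429*16 = -18 - 6864 = -6882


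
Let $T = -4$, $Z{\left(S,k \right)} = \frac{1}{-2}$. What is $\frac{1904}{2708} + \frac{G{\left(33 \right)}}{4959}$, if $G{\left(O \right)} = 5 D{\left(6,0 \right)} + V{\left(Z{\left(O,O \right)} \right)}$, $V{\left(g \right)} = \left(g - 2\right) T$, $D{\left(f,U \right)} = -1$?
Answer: $\frac{2363869}{3357243} \approx 0.70411$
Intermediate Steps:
$Z{\left(S,k \right)} = - \frac{1}{2}$
$V{\left(g \right)} = 8 - 4 g$ ($V{\left(g \right)} = \left(g - 2\right) \left(-4\right) = \left(-2 + g\right) \left(-4\right) = 8 - 4 g$)
$G{\left(O \right)} = 5$ ($G{\left(O \right)} = 5 \left(-1\right) + \left(8 - -2\right) = -5 + \left(8 + 2\right) = -5 + 10 = 5$)
$\frac{1904}{2708} + \frac{G{\left(33 \right)}}{4959} = \frac{1904}{2708} + \frac{5}{4959} = 1904 \cdot \frac{1}{2708} + 5 \cdot \frac{1}{4959} = \frac{476}{677} + \frac{5}{4959} = \frac{2363869}{3357243}$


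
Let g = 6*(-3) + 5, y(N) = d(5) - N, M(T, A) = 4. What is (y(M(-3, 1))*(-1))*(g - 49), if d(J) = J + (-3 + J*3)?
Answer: 806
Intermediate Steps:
d(J) = -3 + 4*J (d(J) = J + (-3 + 3*J) = -3 + 4*J)
y(N) = 17 - N (y(N) = (-3 + 4*5) - N = (-3 + 20) - N = 17 - N)
g = -13 (g = -18 + 5 = -13)
(y(M(-3, 1))*(-1))*(g - 49) = ((17 - 1*4)*(-1))*(-13 - 49) = ((17 - 4)*(-1))*(-62) = (13*(-1))*(-62) = -13*(-62) = 806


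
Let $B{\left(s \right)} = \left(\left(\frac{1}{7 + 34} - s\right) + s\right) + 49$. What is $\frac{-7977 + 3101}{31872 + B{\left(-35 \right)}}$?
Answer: $- \frac{99958}{654381} \approx -0.15275$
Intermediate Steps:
$B{\left(s \right)} = \frac{2010}{41}$ ($B{\left(s \right)} = \left(\left(\frac{1}{41} - s\right) + s\right) + 49 = \frac{1}{41} + 49 = \frac{2010}{41}$)
$\frac{-7977 + 3101}{31872 + B{\left(-35 \right)}} = \frac{-7977 + 3101}{31872 + \frac{2010}{41}} = - \frac{4876}{\frac{1308762}{41}} = \left(-4876\right) \frac{41}{1308762} = - \frac{99958}{654381}$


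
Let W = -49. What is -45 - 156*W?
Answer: 7599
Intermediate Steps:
-45 - 156*W = -45 - 156*(-49) = -45 + 7644 = 7599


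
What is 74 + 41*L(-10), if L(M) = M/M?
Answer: 115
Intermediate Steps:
L(M) = 1
74 + 41*L(-10) = 74 + 41*1 = 74 + 41 = 115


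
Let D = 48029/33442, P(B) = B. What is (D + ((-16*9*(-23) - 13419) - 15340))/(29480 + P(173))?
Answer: -850950545/991655626 ≈ -0.85811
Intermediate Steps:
D = 48029/33442 (D = 48029*(1/33442) = 48029/33442 ≈ 1.4362)
(D + ((-16*9*(-23) - 13419) - 15340))/(29480 + P(173)) = (48029/33442 + ((-16*9*(-23) - 13419) - 15340))/(29480 + 173) = (48029/33442 + ((-144*(-23) - 13419) - 15340))/29653 = (48029/33442 + ((3312 - 13419) - 15340))*(1/29653) = (48029/33442 + (-10107 - 15340))*(1/29653) = (48029/33442 - 25447)*(1/29653) = -850950545/33442*1/29653 = -850950545/991655626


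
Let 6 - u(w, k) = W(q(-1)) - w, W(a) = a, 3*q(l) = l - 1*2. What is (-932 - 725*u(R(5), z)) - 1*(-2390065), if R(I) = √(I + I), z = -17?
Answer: 2384058 - 725*√10 ≈ 2.3818e+6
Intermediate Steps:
q(l) = -⅔ + l/3 (q(l) = (l - 1*2)/3 = (l - 2)/3 = (-2 + l)/3 = -⅔ + l/3)
R(I) = √2*√I (R(I) = √(2*I) = √2*√I)
u(w, k) = 7 + w (u(w, k) = 6 - ((-⅔ + (⅓)*(-1)) - w) = 6 - ((-⅔ - ⅓) - w) = 6 - (-1 - w) = 6 + (1 + w) = 7 + w)
(-932 - 725*u(R(5), z)) - 1*(-2390065) = (-932 - 725*(7 + √2*√5)) - 1*(-2390065) = (-932 - 725*(7 + √10)) + 2390065 = (-932 + (-5075 - 725*√10)) + 2390065 = (-6007 - 725*√10) + 2390065 = 2384058 - 725*√10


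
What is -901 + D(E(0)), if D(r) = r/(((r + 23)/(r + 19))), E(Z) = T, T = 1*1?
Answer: -5401/6 ≈ -900.17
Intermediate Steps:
T = 1
E(Z) = 1
D(r) = r*(19 + r)/(23 + r) (D(r) = r/(((23 + r)/(19 + r))) = r*((19 + r)/(23 + r)) = r*(19 + r)/(23 + r))
-901 + D(E(0)) = -901 + 1*(19 + 1)/(23 + 1) = -901 + 1*20/24 = -901 + 1*(1/24)*20 = -901 + 5/6 = -5401/6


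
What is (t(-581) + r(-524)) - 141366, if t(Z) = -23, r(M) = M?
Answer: -141913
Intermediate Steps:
(t(-581) + r(-524)) - 141366 = (-23 - 524) - 141366 = -547 - 141366 = -141913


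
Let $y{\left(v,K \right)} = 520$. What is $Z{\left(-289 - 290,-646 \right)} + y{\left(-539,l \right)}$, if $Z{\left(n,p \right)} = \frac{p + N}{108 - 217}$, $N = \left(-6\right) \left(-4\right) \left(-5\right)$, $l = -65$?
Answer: $\frac{57446}{109} \approx 527.03$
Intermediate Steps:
$N = -120$ ($N = 24 \left(-5\right) = -120$)
$Z{\left(n,p \right)} = \frac{120}{109} - \frac{p}{109}$ ($Z{\left(n,p \right)} = \frac{p - 120}{108 - 217} = \frac{-120 + p}{-109} = \left(-120 + p\right) \left(- \frac{1}{109}\right) = \frac{120}{109} - \frac{p}{109}$)
$Z{\left(-289 - 290,-646 \right)} + y{\left(-539,l \right)} = \left(\frac{120}{109} - - \frac{646}{109}\right) + 520 = \left(\frac{120}{109} + \frac{646}{109}\right) + 520 = \frac{766}{109} + 520 = \frac{57446}{109}$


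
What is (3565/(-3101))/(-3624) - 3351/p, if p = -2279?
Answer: 37666743059/25611456696 ≈ 1.4707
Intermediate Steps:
(3565/(-3101))/(-3624) - 3351/p = (3565/(-3101))/(-3624) - 3351/(-2279) = (3565*(-1/3101))*(-1/3624) - 3351*(-1/2279) = -3565/3101*(-1/3624) + 3351/2279 = 3565/11238024 + 3351/2279 = 37666743059/25611456696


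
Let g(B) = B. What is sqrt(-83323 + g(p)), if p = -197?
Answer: 24*I*sqrt(145) ≈ 289.0*I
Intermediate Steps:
sqrt(-83323 + g(p)) = sqrt(-83323 - 197) = sqrt(-83520) = 24*I*sqrt(145)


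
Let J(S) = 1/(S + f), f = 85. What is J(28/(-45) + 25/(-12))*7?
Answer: 1260/14813 ≈ 0.085060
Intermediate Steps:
J(S) = 1/(85 + S) (J(S) = 1/(S + 85) = 1/(85 + S))
J(28/(-45) + 25/(-12))*7 = 7/(85 + (28/(-45) + 25/(-12))) = 7/(85 + (28*(-1/45) + 25*(-1/12))) = 7/(85 + (-28/45 - 25/12)) = 7/(85 - 487/180) = 7/(14813/180) = (180/14813)*7 = 1260/14813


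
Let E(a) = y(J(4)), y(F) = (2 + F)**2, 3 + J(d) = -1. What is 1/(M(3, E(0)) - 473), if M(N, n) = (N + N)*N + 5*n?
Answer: -1/435 ≈ -0.0022989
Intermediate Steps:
J(d) = -4 (J(d) = -3 - 1 = -4)
E(a) = 4 (E(a) = (2 - 4)**2 = (-2)**2 = 4)
M(N, n) = 2*N**2 + 5*n (M(N, n) = (2*N)*N + 5*n = 2*N**2 + 5*n)
1/(M(3, E(0)) - 473) = 1/((2*3**2 + 5*4) - 473) = 1/((2*9 + 20) - 473) = 1/((18 + 20) - 473) = 1/(38 - 473) = 1/(-435) = -1/435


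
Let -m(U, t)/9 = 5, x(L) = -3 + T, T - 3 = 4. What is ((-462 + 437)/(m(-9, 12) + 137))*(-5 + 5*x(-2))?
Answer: -375/92 ≈ -4.0761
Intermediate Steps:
T = 7 (T = 3 + 4 = 7)
x(L) = 4 (x(L) = -3 + 7 = 4)
m(U, t) = -45 (m(U, t) = -9*5 = -45)
((-462 + 437)/(m(-9, 12) + 137))*(-5 + 5*x(-2)) = ((-462 + 437)/(-45 + 137))*(-5 + 5*4) = (-25/92)*(-5 + 20) = -25*1/92*15 = -25/92*15 = -375/92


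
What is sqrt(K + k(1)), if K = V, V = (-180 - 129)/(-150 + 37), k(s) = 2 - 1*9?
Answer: I*sqrt(54466)/113 ≈ 2.0653*I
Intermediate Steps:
k(s) = -7 (k(s) = 2 - 9 = -7)
V = 309/113 (V = -309/(-113) = -309*(-1/113) = 309/113 ≈ 2.7345)
K = 309/113 ≈ 2.7345
sqrt(K + k(1)) = sqrt(309/113 - 7) = sqrt(-482/113) = I*sqrt(54466)/113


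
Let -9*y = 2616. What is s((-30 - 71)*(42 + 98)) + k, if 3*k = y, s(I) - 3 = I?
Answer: -128105/9 ≈ -14234.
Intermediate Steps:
y = -872/3 (y = -⅑*2616 = -872/3 ≈ -290.67)
s(I) = 3 + I
k = -872/9 (k = (⅓)*(-872/3) = -872/9 ≈ -96.889)
s((-30 - 71)*(42 + 98)) + k = (3 + (-30 - 71)*(42 + 98)) - 872/9 = (3 - 101*140) - 872/9 = (3 - 14140) - 872/9 = -14137 - 872/9 = -128105/9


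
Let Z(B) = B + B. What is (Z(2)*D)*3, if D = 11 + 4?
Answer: 180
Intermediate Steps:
Z(B) = 2*B
D = 15
(Z(2)*D)*3 = ((2*2)*15)*3 = (4*15)*3 = 60*3 = 180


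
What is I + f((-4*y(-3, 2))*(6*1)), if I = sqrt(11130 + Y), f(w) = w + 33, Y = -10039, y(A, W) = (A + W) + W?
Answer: 9 + sqrt(1091) ≈ 42.030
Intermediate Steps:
y(A, W) = A + 2*W
f(w) = 33 + w
I = sqrt(1091) (I = sqrt(11130 - 10039) = sqrt(1091) ≈ 33.030)
I + f((-4*y(-3, 2))*(6*1)) = sqrt(1091) + (33 + (-4*(-3 + 2*2))*(6*1)) = sqrt(1091) + (33 - 4*(-3 + 4)*6) = sqrt(1091) + (33 - 4*1*6) = sqrt(1091) + (33 - 4*6) = sqrt(1091) + (33 - 24) = sqrt(1091) + 9 = 9 + sqrt(1091)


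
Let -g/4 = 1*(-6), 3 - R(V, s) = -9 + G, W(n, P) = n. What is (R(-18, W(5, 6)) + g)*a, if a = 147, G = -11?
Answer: 6909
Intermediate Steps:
R(V, s) = 23 (R(V, s) = 3 - (-9 - 11) = 3 - 1*(-20) = 3 + 20 = 23)
g = 24 (g = -4*(-6) = 24)
(R(-18, W(5, 6)) + g)*a = (23 + 24)*147 = 47*147 = 6909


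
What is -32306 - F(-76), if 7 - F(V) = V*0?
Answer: -32313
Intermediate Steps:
F(V) = 7 (F(V) = 7 - V*0 = 7 - 1*0 = 7 + 0 = 7)
-32306 - F(-76) = -32306 - 1*7 = -32306 - 7 = -32313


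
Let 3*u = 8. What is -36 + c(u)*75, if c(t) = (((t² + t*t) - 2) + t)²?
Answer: 447928/27 ≈ 16590.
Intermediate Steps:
u = 8/3 (u = (⅓)*8 = 8/3 ≈ 2.6667)
c(t) = (-2 + t + 2*t²)² (c(t) = (((t² + t²) - 2) + t)² = ((2*t² - 2) + t)² = ((-2 + 2*t²) + t)² = (-2 + t + 2*t²)²)
-36 + c(u)*75 = -36 + (-2 + 8/3 + 2*(8/3)²)²*75 = -36 + (-2 + 8/3 + 2*(64/9))²*75 = -36 + (-2 + 8/3 + 128/9)²*75 = -36 + (134/9)²*75 = -36 + (17956/81)*75 = -36 + 448900/27 = 447928/27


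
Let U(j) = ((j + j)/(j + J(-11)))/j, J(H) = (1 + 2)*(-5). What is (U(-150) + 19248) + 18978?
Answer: 6307288/165 ≈ 38226.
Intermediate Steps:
J(H) = -15 (J(H) = 3*(-5) = -15)
U(j) = 2/(-15 + j) (U(j) = ((j + j)/(j - 15))/j = ((2*j)/(-15 + j))/j = (2*j/(-15 + j))/j = 2/(-15 + j))
(U(-150) + 19248) + 18978 = (2/(-15 - 150) + 19248) + 18978 = (2/(-165) + 19248) + 18978 = (2*(-1/165) + 19248) + 18978 = (-2/165 + 19248) + 18978 = 3175918/165 + 18978 = 6307288/165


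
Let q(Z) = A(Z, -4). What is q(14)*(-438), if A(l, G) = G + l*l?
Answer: -84096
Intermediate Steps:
A(l, G) = G + l²
q(Z) = -4 + Z²
q(14)*(-438) = (-4 + 14²)*(-438) = (-4 + 196)*(-438) = 192*(-438) = -84096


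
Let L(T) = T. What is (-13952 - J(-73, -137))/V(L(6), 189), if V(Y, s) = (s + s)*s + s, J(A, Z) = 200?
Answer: -14152/71631 ≈ -0.19757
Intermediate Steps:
V(Y, s) = s + 2*s² (V(Y, s) = (2*s)*s + s = 2*s² + s = s + 2*s²)
(-13952 - J(-73, -137))/V(L(6), 189) = (-13952 - 1*200)/((189*(1 + 2*189))) = (-13952 - 200)/((189*(1 + 378))) = -14152/(189*379) = -14152/71631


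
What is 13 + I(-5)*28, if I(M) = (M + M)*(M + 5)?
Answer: 13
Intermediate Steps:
I(M) = 2*M*(5 + M) (I(M) = (2*M)*(5 + M) = 2*M*(5 + M))
13 + I(-5)*28 = 13 + (2*(-5)*(5 - 5))*28 = 13 + (2*(-5)*0)*28 = 13 + 0*28 = 13 + 0 = 13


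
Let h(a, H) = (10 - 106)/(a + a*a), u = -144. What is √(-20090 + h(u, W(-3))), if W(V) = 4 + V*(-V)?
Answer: 2*I*√924346137/429 ≈ 141.74*I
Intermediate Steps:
W(V) = 4 - V²
h(a, H) = -96/(a + a²)
√(-20090 + h(u, W(-3))) = √(-20090 - 96/(-144*(1 - 144))) = √(-20090 - 96*(-1/144)/(-143)) = √(-20090 - 96*(-1/144)*(-1/143)) = √(-20090 - 2/429) = √(-8618612/429) = 2*I*√924346137/429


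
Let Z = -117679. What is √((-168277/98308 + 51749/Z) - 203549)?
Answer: I*√6810660504562369779621269/5784393566 ≈ 451.17*I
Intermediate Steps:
√((-168277/98308 + 51749/Z) - 203549) = √((-168277/98308 + 51749/(-117679)) - 203549) = √((-168277*1/98308 + 51749*(-1/117679)) - 203549) = √((-168277/98308 - 51749/117679) - 203549) = √(-24890009775/11568787132 - 203549) = √(-2354839941941243/11568787132) = I*√6810660504562369779621269/5784393566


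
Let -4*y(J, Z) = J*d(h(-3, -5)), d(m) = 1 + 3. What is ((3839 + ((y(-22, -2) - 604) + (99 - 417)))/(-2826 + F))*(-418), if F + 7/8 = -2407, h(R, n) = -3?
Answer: 9828016/41871 ≈ 234.72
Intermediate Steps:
d(m) = 4
y(J, Z) = -J (y(J, Z) = -J*4/4 = -J)
F = -19263/8 (F = -7/8 - 2407 = -19263/8 ≈ -2407.9)
((3839 + ((y(-22, -2) - 604) + (99 - 417)))/(-2826 + F))*(-418) = ((3839 + ((-1*(-22) - 604) + (99 - 417)))/(-2826 - 19263/8))*(-418) = ((3839 + ((22 - 604) - 318))/(-41871/8))*(-418) = ((3839 + (-582 - 318))*(-8/41871))*(-418) = ((3839 - 900)*(-8/41871))*(-418) = (2939*(-8/41871))*(-418) = -23512/41871*(-418) = 9828016/41871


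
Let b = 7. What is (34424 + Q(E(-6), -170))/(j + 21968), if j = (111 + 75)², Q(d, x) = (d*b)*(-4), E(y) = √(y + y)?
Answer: 8606/14141 - 14*I*√3/14141 ≈ 0.60859 - 0.0017148*I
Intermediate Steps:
E(y) = √2*√y (E(y) = √(2*y) = √2*√y)
Q(d, x) = -28*d (Q(d, x) = (d*7)*(-4) = (7*d)*(-4) = -28*d)
j = 34596 (j = 186² = 34596)
(34424 + Q(E(-6), -170))/(j + 21968) = (34424 - 28*√2*√(-6))/(34596 + 21968) = (34424 - 28*√2*I*√6)/56564 = (34424 - 56*I*√3)*(1/56564) = 8606/14141 - 14*I*√3/14141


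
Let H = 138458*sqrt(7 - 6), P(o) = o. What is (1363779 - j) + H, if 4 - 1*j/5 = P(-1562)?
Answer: 1494407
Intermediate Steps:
j = 7830 (j = 20 - 5*(-1562) = 20 + 7810 = 7830)
H = 138458 (H = 138458*sqrt(1) = 138458*1 = 138458)
(1363779 - j) + H = (1363779 - 1*7830) + 138458 = (1363779 - 7830) + 138458 = 1355949 + 138458 = 1494407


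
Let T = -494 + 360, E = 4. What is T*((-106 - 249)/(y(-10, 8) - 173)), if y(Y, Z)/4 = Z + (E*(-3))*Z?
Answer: -9514/105 ≈ -90.609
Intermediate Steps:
T = -134
y(Y, Z) = -44*Z (y(Y, Z) = 4*(Z + (4*(-3))*Z) = 4*(Z - 12*Z) = 4*(-11*Z) = -44*Z)
T*((-106 - 249)/(y(-10, 8) - 173)) = -134*(-106 - 249)/(-44*8 - 173) = -(-47570)/(-352 - 173) = -(-47570)/(-525) = -(-47570)*(-1)/525 = -134*71/105 = -9514/105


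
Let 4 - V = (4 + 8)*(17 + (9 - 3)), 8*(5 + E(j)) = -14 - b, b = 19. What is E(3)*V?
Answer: 2482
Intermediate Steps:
E(j) = -73/8 (E(j) = -5 + (-14 - 1*19)/8 = -5 + (-14 - 19)/8 = -5 + (1/8)*(-33) = -5 - 33/8 = -73/8)
V = -272 (V = 4 - (4 + 8)*(17 + (9 - 3)) = 4 - 12*(17 + 6) = 4 - 12*23 = 4 - 1*276 = 4 - 276 = -272)
E(3)*V = -73/8*(-272) = 2482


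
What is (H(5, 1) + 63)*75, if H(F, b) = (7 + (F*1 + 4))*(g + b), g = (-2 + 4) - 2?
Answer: 5925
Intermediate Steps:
g = 0 (g = 2 - 2 = 0)
H(F, b) = b*(11 + F) (H(F, b) = (7 + (F*1 + 4))*(0 + b) = (7 + (F + 4))*b = (7 + (4 + F))*b = (11 + F)*b = b*(11 + F))
(H(5, 1) + 63)*75 = (1*(11 + 5) + 63)*75 = (1*16 + 63)*75 = (16 + 63)*75 = 79*75 = 5925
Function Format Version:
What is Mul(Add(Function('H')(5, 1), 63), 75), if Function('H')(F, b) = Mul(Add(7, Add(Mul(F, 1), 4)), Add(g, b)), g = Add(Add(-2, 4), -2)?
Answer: 5925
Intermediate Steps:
g = 0 (g = Add(2, -2) = 0)
Function('H')(F, b) = Mul(b, Add(11, F)) (Function('H')(F, b) = Mul(Add(7, Add(Mul(F, 1), 4)), Add(0, b)) = Mul(Add(7, Add(F, 4)), b) = Mul(Add(7, Add(4, F)), b) = Mul(Add(11, F), b) = Mul(b, Add(11, F)))
Mul(Add(Function('H')(5, 1), 63), 75) = Mul(Add(Mul(1, Add(11, 5)), 63), 75) = Mul(Add(Mul(1, 16), 63), 75) = Mul(Add(16, 63), 75) = Mul(79, 75) = 5925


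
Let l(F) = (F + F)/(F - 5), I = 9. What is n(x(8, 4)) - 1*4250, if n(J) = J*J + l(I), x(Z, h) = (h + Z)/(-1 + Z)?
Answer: -415771/98 ≈ -4242.6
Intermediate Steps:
l(F) = 2*F/(-5 + F) (l(F) = (2*F)/(-5 + F) = 2*F/(-5 + F))
x(Z, h) = (Z + h)/(-1 + Z)
n(J) = 9/2 + J² (n(J) = J*J + 2*9/(-5 + 9) = J² + 2*9/4 = J² + 2*9*(¼) = J² + 9/2 = 9/2 + J²)
n(x(8, 4)) - 1*4250 = (9/2 + ((8 + 4)/(-1 + 8))²) - 1*4250 = (9/2 + (12/7)²) - 4250 = (9/2 + 144/49) - 4250 = 729/98 - 4250 = -415771/98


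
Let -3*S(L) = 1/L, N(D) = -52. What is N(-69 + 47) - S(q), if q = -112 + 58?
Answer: -8425/162 ≈ -52.006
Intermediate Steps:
q = -54
S(L) = -1/(3*L)
N(-69 + 47) - S(q) = -52 - (-1)/(3*(-54)) = -52 - (-1)*(-1)/(3*54) = -52 - 1*1/162 = -52 - 1/162 = -8425/162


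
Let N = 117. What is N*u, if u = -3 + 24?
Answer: 2457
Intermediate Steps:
u = 21
N*u = 117*21 = 2457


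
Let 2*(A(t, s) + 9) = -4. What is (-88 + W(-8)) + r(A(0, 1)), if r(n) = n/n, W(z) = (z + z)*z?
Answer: 41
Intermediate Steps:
A(t, s) = -11 (A(t, s) = -9 + (½)*(-4) = -9 - 2 = -11)
W(z) = 2*z² (W(z) = (2*z)*z = 2*z²)
r(n) = 1
(-88 + W(-8)) + r(A(0, 1)) = (-88 + 2*(-8)²) + 1 = (-88 + 2*64) + 1 = (-88 + 128) + 1 = 40 + 1 = 41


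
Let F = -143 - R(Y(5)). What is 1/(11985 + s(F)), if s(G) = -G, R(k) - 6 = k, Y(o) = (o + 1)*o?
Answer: 1/12164 ≈ 8.2210e-5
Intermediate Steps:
Y(o) = o*(1 + o) (Y(o) = (1 + o)*o = o*(1 + o))
R(k) = 6 + k
F = -179 (F = -143 - (6 + 5*(1 + 5)) = -143 - (6 + 5*6) = -143 - (6 + 30) = -143 - 1*36 = -143 - 36 = -179)
1/(11985 + s(F)) = 1/(11985 - 1*(-179)) = 1/(11985 + 179) = 1/12164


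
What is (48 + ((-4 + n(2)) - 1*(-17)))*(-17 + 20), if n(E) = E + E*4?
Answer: 213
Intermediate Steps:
n(E) = 5*E (n(E) = E + 4*E = 5*E)
(48 + ((-4 + n(2)) - 1*(-17)))*(-17 + 20) = (48 + ((-4 + 5*2) - 1*(-17)))*(-17 + 20) = (48 + ((-4 + 10) + 17))*3 = (48 + (6 + 17))*3 = (48 + 23)*3 = 71*3 = 213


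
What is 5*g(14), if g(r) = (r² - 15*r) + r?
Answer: 0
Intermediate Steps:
g(r) = r² - 14*r
5*g(14) = 5*(14*(-14 + 14)) = 5*(14*0) = 5*0 = 0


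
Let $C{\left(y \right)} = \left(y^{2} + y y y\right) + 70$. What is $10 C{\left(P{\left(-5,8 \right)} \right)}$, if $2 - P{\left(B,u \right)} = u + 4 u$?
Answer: $-533580$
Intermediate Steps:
$P{\left(B,u \right)} = 2 - 5 u$ ($P{\left(B,u \right)} = 2 - \left(u + 4 u\right) = 2 - 5 u$)
$C{\left(y \right)} = 70 + y^{2} + y^{3}$ ($C{\left(y \right)} = \left(y^{2} + y^{2} y\right) + 70 = \left(y^{2} + y^{3}\right) + 70 = 70 + y^{2} + y^{3}$)
$10 C{\left(P{\left(-5,8 \right)} \right)} = 10 \left(70 + \left(2 - 40\right)^{2} + \left(2 - 40\right)^{3}\right) = 10 \left(70 + \left(-38\right)^{2} + \left(-38\right)^{3}\right) = 10 \left(70 + 1444 - 54872\right) = 10 \left(-53358\right) = -533580$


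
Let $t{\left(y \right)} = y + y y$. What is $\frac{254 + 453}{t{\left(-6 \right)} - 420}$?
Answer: $- \frac{707}{390} \approx -1.8128$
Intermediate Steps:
$t{\left(y \right)} = y + y^{2}$
$\frac{254 + 453}{t{\left(-6 \right)} - 420} = \frac{254 + 453}{- 6 \left(1 - 6\right) - 420} = \frac{707}{\left(-6\right) \left(-5\right) - 420} = \frac{707}{30 - 420} = \frac{707}{-390} = 707 \left(- \frac{1}{390}\right) = - \frac{707}{390}$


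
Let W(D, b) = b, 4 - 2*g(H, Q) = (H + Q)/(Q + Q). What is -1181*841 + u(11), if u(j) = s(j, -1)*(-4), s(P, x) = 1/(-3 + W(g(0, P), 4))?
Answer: -993225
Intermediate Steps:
g(H, Q) = 2 - (H + Q)/(4*Q) (g(H, Q) = 2 - (H + Q)/(2*(Q + Q)) = 2 - (H + Q)/(2*(2*Q)) = 2 - (H + Q)*1/(2*Q)/2 = 2 - (H + Q)/(4*Q))
s(P, x) = 1 (s(P, x) = 1/(-3 + 4) = 1/1 = 1)
u(j) = -4 (u(j) = 1*(-4) = -4)
-1181*841 + u(11) = -1181*841 - 4 = -993221 - 4 = -993225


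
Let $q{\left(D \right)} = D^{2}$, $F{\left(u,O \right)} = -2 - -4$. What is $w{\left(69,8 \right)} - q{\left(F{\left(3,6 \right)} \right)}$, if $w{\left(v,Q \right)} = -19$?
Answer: $-23$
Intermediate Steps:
$F{\left(u,O \right)} = 2$ ($F{\left(u,O \right)} = -2 + 4 = 2$)
$w{\left(69,8 \right)} - q{\left(F{\left(3,6 \right)} \right)} = -19 - 2^{2} = -19 - 4 = -23$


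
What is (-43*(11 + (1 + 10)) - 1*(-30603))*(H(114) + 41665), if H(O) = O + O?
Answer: 1242420701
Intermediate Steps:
H(O) = 2*O
(-43*(11 + (1 + 10)) - 1*(-30603))*(H(114) + 41665) = (-43*(11 + (1 + 10)) - 1*(-30603))*(2*114 + 41665) = (-43*(11 + 11) + 30603)*(228 + 41665) = (-43*22 + 30603)*41893 = (-946 + 30603)*41893 = 29657*41893 = 1242420701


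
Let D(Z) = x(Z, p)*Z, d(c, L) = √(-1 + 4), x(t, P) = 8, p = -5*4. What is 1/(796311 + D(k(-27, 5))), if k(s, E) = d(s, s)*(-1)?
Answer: 265437/211370402843 + 8*√3/634111208529 ≈ 1.2558e-6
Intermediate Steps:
p = -20
d(c, L) = √3
k(s, E) = -√3 (k(s, E) = √3*(-1) = -√3)
D(Z) = 8*Z
1/(796311 + D(k(-27, 5))) = 1/(796311 + 8*(-√3)) = 1/(796311 - 8*√3)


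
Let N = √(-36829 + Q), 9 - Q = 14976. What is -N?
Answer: -2*I*√12949 ≈ -227.59*I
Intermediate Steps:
Q = -14967 (Q = 9 - 1*14976 = 9 - 14976 = -14967)
N = 2*I*√12949 (N = √(-36829 - 14967) = √(-51796) = 2*I*√12949 ≈ 227.59*I)
-N = -2*I*√12949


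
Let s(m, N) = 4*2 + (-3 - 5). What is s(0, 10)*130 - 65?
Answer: -65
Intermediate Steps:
s(m, N) = 0 (s(m, N) = 8 - 8 = 0)
s(0, 10)*130 - 65 = 0*130 - 65 = 0 - 65 = -65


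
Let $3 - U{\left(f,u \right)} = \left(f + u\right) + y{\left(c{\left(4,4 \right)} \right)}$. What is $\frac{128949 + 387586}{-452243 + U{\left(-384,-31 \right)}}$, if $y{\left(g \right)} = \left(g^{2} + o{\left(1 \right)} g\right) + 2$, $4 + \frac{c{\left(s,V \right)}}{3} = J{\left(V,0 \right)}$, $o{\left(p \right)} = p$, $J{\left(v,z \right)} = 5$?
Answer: $- \frac{516535}{451839} \approx -1.1432$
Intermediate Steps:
$c{\left(s,V \right)} = 3$ ($c{\left(s,V \right)} = -12 + 3 \cdot 5 = -12 + 15 = 3$)
$y{\left(g \right)} = 2 + g + g^{2}$ ($y{\left(g \right)} = \left(g^{2} + 1 g\right) + 2 = \left(g^{2} + g\right) + 2 = \left(g + g^{2}\right) + 2 = 2 + g + g^{2}$)
$U{\left(f,u \right)} = -11 - f - u$ ($U{\left(f,u \right)} = 3 - \left(\left(f + u\right) + \left(2 + 3 + 3^{2}\right)\right) = 3 - \left(\left(f + u\right) + \left(2 + 3 + 9\right)\right) = 3 - \left(\left(f + u\right) + 14\right) = 3 - \left(14 + f + u\right) = -11 - f - u$)
$\frac{128949 + 387586}{-452243 + U{\left(-384,-31 \right)}} = \frac{128949 + 387586}{-452243 - -404} = \frac{516535}{-452243 + \left(-11 + 384 + 31\right)} = \frac{516535}{-452243 + 404} = \frac{516535}{-451839} = 516535 \left(- \frac{1}{451839}\right) = - \frac{516535}{451839}$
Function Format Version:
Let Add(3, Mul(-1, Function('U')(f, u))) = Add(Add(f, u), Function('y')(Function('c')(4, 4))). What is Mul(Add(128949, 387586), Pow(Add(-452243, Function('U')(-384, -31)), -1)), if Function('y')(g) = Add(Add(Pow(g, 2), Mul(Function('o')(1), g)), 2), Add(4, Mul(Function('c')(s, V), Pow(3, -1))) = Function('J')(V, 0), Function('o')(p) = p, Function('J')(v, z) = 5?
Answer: Rational(-516535, 451839) ≈ -1.1432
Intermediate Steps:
Function('c')(s, V) = 3 (Function('c')(s, V) = Add(-12, Mul(3, 5)) = Add(-12, 15) = 3)
Function('y')(g) = Add(2, g, Pow(g, 2)) (Function('y')(g) = Add(Add(Pow(g, 2), Mul(1, g)), 2) = Add(Add(Pow(g, 2), g), 2) = Add(Add(g, Pow(g, 2)), 2) = Add(2, g, Pow(g, 2)))
Function('U')(f, u) = Add(-11, Mul(-1, f), Mul(-1, u)) (Function('U')(f, u) = Add(3, Mul(-1, Add(Add(f, u), Add(2, 3, Pow(3, 2))))) = Add(3, Mul(-1, Add(Add(f, u), Add(2, 3, 9)))) = Add(3, Mul(-1, Add(Add(f, u), 14))) = Add(3, Mul(-1, Add(14, f, u))) = Add(3, Add(-14, Mul(-1, f), Mul(-1, u))) = Add(-11, Mul(-1, f), Mul(-1, u)))
Mul(Add(128949, 387586), Pow(Add(-452243, Function('U')(-384, -31)), -1)) = Mul(Add(128949, 387586), Pow(Add(-452243, Add(-11, Mul(-1, -384), Mul(-1, -31))), -1)) = Mul(516535, Pow(Add(-452243, Add(-11, 384, 31)), -1)) = Mul(516535, Pow(Add(-452243, 404), -1)) = Mul(516535, Pow(-451839, -1)) = Mul(516535, Rational(-1, 451839)) = Rational(-516535, 451839)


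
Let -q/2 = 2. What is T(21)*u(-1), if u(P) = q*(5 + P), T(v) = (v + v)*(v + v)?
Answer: -28224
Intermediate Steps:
T(v) = 4*v**2 (T(v) = (2*v)*(2*v) = 4*v**2)
q = -4 (q = -2*2 = -4)
u(P) = -20 - 4*P (u(P) = -4*(5 + P) = -20 - 4*P)
T(21)*u(-1) = (4*21**2)*(-20 - 4*(-1)) = (4*441)*(-20 + 4) = 1764*(-16) = -28224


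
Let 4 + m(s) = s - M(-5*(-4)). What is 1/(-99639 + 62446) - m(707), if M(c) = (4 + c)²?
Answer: -4723512/37193 ≈ -127.00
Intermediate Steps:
m(s) = -580 + s (m(s) = -4 + (s - (4 - 5*(-4))²) = -4 + (s - (4 + 20)²) = -4 + (s - 1*24²) = -4 + (s - 1*576) = -4 + (s - 576) = -4 + (-576 + s) = -580 + s)
1/(-99639 + 62446) - m(707) = 1/(-99639 + 62446) - (-580 + 707) = 1/(-37193) - 1*127 = -1/37193 - 127 = -4723512/37193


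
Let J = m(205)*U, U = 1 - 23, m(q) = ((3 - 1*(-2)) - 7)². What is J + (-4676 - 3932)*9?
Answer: -77560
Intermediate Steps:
m(q) = 4 (m(q) = ((3 + 2) - 7)² = (5 - 7)² = (-2)² = 4)
U = -22
J = -88 (J = 4*(-22) = -88)
J + (-4676 - 3932)*9 = -88 + (-4676 - 3932)*9 = -88 - 8608*9 = -88 - 77472 = -77560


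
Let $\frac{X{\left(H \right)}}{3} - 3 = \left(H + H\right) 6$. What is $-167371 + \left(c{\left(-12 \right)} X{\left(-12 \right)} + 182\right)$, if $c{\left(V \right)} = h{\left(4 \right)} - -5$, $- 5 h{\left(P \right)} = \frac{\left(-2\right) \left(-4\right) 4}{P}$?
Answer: $- \frac{843136}{5} \approx -1.6863 \cdot 10^{5}$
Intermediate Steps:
$h{\left(P \right)} = - \frac{32}{5 P}$ ($h{\left(P \right)} = - \frac{\left(-2\right) \left(-4\right) 4 \frac{1}{P}}{5} = - \frac{8 \cdot 4 \frac{1}{P}}{5} = - \frac{32 \frac{1}{P}}{5} = - \frac{32}{5 P}$)
$X{\left(H \right)} = 9 + 36 H$ ($X{\left(H \right)} = 9 + 3 \left(H + H\right) 6 = 9 + 3 \cdot 2 H 6 = 9 + 3 \cdot 12 H = 9 + 36 H$)
$c{\left(V \right)} = \frac{17}{5}$ ($c{\left(V \right)} = - \frac{32}{5 \cdot 4} - -5 = \left(- \frac{32}{5}\right) \frac{1}{4} + 5 = - \frac{8}{5} + 5 = \frac{17}{5}$)
$-167371 + \left(c{\left(-12 \right)} X{\left(-12 \right)} + 182\right) = -167371 + \left(\frac{17 \left(9 + 36 \left(-12\right)\right)}{5} + 182\right) = -167371 + \left(\frac{17 \left(9 - 432\right)}{5} + 182\right) = -167371 + \left(\frac{17}{5} \left(-423\right) + 182\right) = -167371 + \left(- \frac{7191}{5} + 182\right) = -167371 - \frac{6281}{5} = - \frac{843136}{5}$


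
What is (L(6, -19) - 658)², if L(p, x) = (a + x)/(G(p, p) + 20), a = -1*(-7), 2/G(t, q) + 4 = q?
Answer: 21252100/49 ≈ 4.3372e+5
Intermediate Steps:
G(t, q) = 2/(-4 + q)
a = 7
L(p, x) = (7 + x)/(20 + 2/(-4 + p)) (L(p, x) = (7 + x)/(2/(-4 + p) + 20) = (7 + x)/(20 + 2/(-4 + p)))
(L(6, -19) - 658)² = ((-4 + 6)*(7 - 19)/(2*(-39 + 10*6)) - 658)² = ((½)*2*(-12)/(-39 + 60) - 658)² = ((½)*2*(-12)/21 - 658)² = ((½)*(1/21)*2*(-12) - 658)² = (-4/7 - 658)² = (-4610/7)² = 21252100/49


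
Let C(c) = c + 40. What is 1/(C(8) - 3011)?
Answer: -1/2963 ≈ -0.00033750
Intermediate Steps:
C(c) = 40 + c
1/(C(8) - 3011) = 1/((40 + 8) - 3011) = 1/(48 - 3011) = 1/(-2963) = -1/2963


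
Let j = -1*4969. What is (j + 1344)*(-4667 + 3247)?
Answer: 5147500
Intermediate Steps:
j = -4969
(j + 1344)*(-4667 + 3247) = (-4969 + 1344)*(-4667 + 3247) = -3625*(-1420) = 5147500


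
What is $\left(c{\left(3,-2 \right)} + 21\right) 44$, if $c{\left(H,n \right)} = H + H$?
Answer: $1188$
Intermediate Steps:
$c{\left(H,n \right)} = 2 H$
$\left(c{\left(3,-2 \right)} + 21\right) 44 = \left(2 \cdot 3 + 21\right) 44 = \left(6 + 21\right) 44 = 27 \cdot 44 = 1188$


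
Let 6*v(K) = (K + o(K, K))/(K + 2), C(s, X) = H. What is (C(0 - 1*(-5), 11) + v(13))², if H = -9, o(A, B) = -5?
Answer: 160801/2025 ≈ 79.408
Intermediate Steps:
C(s, X) = -9
v(K) = (-5 + K)/(6*(2 + K)) (v(K) = ((K - 5)/(K + 2))/6 = ((-5 + K)/(2 + K))/6 = (-5 + K)/(6*(2 + K)))
(C(0 - 1*(-5), 11) + v(13))² = (-9 + (-5 + 13)/(6*(2 + 13)))² = (-9 + (⅙)*8/15)² = (-9 + (⅙)*(1/15)*8)² = (-9 + 4/45)² = (-401/45)² = 160801/2025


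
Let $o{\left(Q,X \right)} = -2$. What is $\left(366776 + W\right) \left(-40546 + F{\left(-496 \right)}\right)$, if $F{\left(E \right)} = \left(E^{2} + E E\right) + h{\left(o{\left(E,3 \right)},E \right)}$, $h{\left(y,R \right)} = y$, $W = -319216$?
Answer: $21472579040$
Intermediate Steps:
$F{\left(E \right)} = -2 + 2 E^{2}$ ($F{\left(E \right)} = \left(E^{2} + E E\right) - 2 = \left(E^{2} + E^{2}\right) - 2 = 2 E^{2} - 2 = -2 + 2 E^{2}$)
$\left(366776 + W\right) \left(-40546 + F{\left(-496 \right)}\right) = \left(366776 - 319216\right) \left(-40546 - \left(2 - 2 \left(-496\right)^{2}\right)\right) = 47560 \left(-40546 + \left(-2 + 2 \cdot 246016\right)\right) = 47560 \left(-40546 + \left(-2 + 492032\right)\right) = 47560 \left(-40546 + 492030\right) = 47560 \cdot 451484 = 21472579040$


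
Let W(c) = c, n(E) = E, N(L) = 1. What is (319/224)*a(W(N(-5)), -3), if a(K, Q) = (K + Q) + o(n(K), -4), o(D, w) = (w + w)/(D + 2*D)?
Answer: -319/48 ≈ -6.6458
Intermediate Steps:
o(D, w) = 2*w/(3*D) (o(D, w) = (2*w)/((3*D)) = (2*w)*(1/(3*D)) = 2*w/(3*D))
a(K, Q) = K + Q - 8/(3*K) (a(K, Q) = (K + Q) + (⅔)*(-4)/K = (K + Q) - 8/(3*K) = K + Q - 8/(3*K))
(319/224)*a(W(N(-5)), -3) = (319/224)*(1 - 3 - 8/3/1) = (319*(1/224))*(1 - 3 - 8/3*1) = 319*(1 - 3 - 8/3)/224 = (319/224)*(-14/3) = -319/48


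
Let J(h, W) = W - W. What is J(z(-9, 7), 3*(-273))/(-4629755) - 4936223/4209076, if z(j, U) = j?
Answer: -4936223/4209076 ≈ -1.1728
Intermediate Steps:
J(h, W) = 0
J(z(-9, 7), 3*(-273))/(-4629755) - 4936223/4209076 = 0/(-4629755) - 4936223/4209076 = 0*(-1/4629755) - 4936223*1/4209076 = 0 - 4936223/4209076 = -4936223/4209076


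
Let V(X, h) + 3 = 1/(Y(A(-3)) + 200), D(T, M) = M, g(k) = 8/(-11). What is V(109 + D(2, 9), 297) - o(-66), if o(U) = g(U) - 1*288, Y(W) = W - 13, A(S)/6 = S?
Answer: 531178/1859 ≈ 285.73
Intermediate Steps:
A(S) = 6*S
g(k) = -8/11 (g(k) = 8*(-1/11) = -8/11)
Y(W) = -13 + W
V(X, h) = -506/169 (V(X, h) = -3 + 1/((-13 + 6*(-3)) + 200) = -3 + 1/((-13 - 18) + 200) = -3 + 1/(-31 + 200) = -3 + 1/169 = -506/169)
o(U) = -3176/11 (o(U) = -8/11 - 1*288 = -8/11 - 288 = -3176/11)
V(109 + D(2, 9), 297) - o(-66) = -506/169 - 1*(-3176/11) = -506/169 + 3176/11 = 531178/1859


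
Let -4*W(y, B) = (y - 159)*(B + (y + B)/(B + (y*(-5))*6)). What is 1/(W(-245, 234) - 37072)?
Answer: -7584/101914903 ≈ -7.4415e-5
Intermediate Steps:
W(y, B) = -(-159 + y)*(B + (B + y)/(B - 30*y))/4 (W(y, B) = -(y - 159)*(B + (y + B)/(B + (y*(-5))*6))/4 = -(-159 + y)*(B + (B + y)/(B - 5*y*6))/4 = -(-159 + y)*(B + (B + y)/(B - 30*y))/4)
1/(W(-245, 234) - 37072) = 1/((-1*(-245)² + 159*234 + 159*(-245) + 159*234² - 1*(-245)*234² - 4771*234*(-245) + 30*234*(-245)²)/(4*(234 - 30*(-245))) - 37072) = 1/((-1*60025 + 37206 - 38955 + 159*54756 - 1*(-245)*54756 + 273521430 + 30*234*60025)/(4*(234 + 7350)) - 37072) = 1/((¼)*(-60025 + 37206 - 38955 + 8706204 + 13415220 + 273521430 + 421375500)/7584 - 37072) = 1/((¼)*(1/7584)*716956580 - 37072) = 1/(179239145/7584 - 37072) = 1/(-101914903/7584) = -7584/101914903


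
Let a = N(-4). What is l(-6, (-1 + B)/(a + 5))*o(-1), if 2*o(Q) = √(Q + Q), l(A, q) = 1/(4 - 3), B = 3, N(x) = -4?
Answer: I*√2/2 ≈ 0.70711*I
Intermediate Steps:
a = -4
l(A, q) = 1 (l(A, q) = 1/1 = 1)
o(Q) = √2*√Q/2 (o(Q) = √(Q + Q)/2 = √(2*Q)/2 = (√2*√Q)/2 = √2*√Q/2)
l(-6, (-1 + B)/(a + 5))*o(-1) = 1*(√2*√(-1)/2) = 1*(√2*I/2) = 1*(I*√2/2) = I*√2/2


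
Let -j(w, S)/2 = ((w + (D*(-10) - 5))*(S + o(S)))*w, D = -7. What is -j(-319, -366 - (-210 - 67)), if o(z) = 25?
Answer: -10371328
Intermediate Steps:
j(w, S) = -2*w*(25 + S)*(65 + w) (j(w, S) = -2*(w + (-7*(-10) - 5))*(S + 25)*w = -2*(w + (70 - 5))*(25 + S)*w = -2*(w + 65)*(25 + S)*w = -2*(65 + w)*(25 + S)*w = -2*(25 + S)*(65 + w)*w = -2*w*(25 + S)*(65 + w))
-j(-319, -366 - (-210 - 67)) = -(-2)*(-319)*(1625 + 25*(-319) + 65*(-366 - (-210 - 67)) + (-366 - (-210 - 67))*(-319)) = -(-2)*(-319)*(1625 - 7975 + 65*(-366 - 1*(-277)) + (-366 - 1*(-277))*(-319)) = -(-2)*(-319)*(1625 - 7975 + 65*(-366 + 277) + (-366 + 277)*(-319)) = -(-2)*(-319)*(1625 - 7975 + 65*(-89) - 89*(-319)) = -(-2)*(-319)*(1625 - 7975 - 5785 + 28391) = -(-2)*(-319)*16256 = -1*10371328 = -10371328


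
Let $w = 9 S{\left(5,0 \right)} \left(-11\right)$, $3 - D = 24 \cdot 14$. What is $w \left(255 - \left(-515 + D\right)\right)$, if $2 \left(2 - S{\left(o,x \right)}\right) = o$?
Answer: $\frac{109197}{2} \approx 54599.0$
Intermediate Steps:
$D = -333$ ($D = 3 - 24 \cdot 14 = 3 - 336 = -333$)
$S{\left(o,x \right)} = 2 - \frac{o}{2}$
$w = \frac{99}{2}$ ($w = 9 \left(2 - \frac{5}{2}\right) \left(-11\right) = 9 \left(- \frac{1}{2}\right) \left(-11\right) = \left(- \frac{9}{2}\right) \left(-11\right) = \frac{99}{2} \approx 49.5$)
$w \left(255 - \left(-515 + D\right)\right) = \frac{99 \left(255 + \left(515 - -333\right)\right)}{2} = \frac{99 \left(255 + \left(515 + 333\right)\right)}{2} = \frac{99 \left(255 + 848\right)}{2} = \frac{99}{2} \cdot 1103 = \frac{109197}{2}$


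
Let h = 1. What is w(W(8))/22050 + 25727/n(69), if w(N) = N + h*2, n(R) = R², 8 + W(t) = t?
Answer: 10505368/1944075 ≈ 5.4038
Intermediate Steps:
W(t) = -8 + t
w(N) = 2 + N (w(N) = N + 1*2 = N + 2 = 2 + N)
w(W(8))/22050 + 25727/n(69) = (2 + (-8 + 8))/22050 + 25727/(69²) = (2 + 0)*(1/22050) + 25727/4761 = 2*(1/22050) + 25727*(1/4761) = 1/11025 + 25727/4761 = 10505368/1944075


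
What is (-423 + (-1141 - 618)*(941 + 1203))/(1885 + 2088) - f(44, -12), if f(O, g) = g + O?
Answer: -3898855/3973 ≈ -981.34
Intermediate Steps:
f(O, g) = O + g
(-423 + (-1141 - 618)*(941 + 1203))/(1885 + 2088) - f(44, -12) = (-423 + (-1141 - 618)*(941 + 1203))/(1885 + 2088) - (44 - 12) = (-423 - 1759*2144)/3973 - 1*32 = (-423 - 3771296)*(1/3973) - 32 = -3771719*1/3973 - 32 = -3771719/3973 - 32 = -3898855/3973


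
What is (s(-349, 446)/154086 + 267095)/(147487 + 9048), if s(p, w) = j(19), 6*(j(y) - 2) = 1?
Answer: 246933601033/144719112060 ≈ 1.7063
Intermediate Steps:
j(y) = 13/6 (j(y) = 2 + (⅙)*1 = 2 + ⅙ = 13/6)
s(p, w) = 13/6
(s(-349, 446)/154086 + 267095)/(147487 + 9048) = ((13/6)/154086 + 267095)/(147487 + 9048) = ((13/6)*(1/154086) + 267095)/156535 = (13/924516 + 267095)*(1/156535) = (246933601033/924516)*(1/156535) = 246933601033/144719112060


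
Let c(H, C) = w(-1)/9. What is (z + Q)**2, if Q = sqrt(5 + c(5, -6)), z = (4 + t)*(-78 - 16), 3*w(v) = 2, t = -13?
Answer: (7614 + sqrt(411))**2/81 ≈ 7.1953e+5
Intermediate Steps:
w(v) = 2/3 (w(v) = (1/3)*2 = 2/3)
z = 846 (z = (4 - 13)*(-78 - 16) = -9*(-94) = 846)
c(H, C) = 2/27 (c(H, C) = (2/3)/9 = (2/3)*(1/9) = 2/27)
Q = sqrt(411)/9 (Q = sqrt(5 + 2/27) = sqrt(137/27) = sqrt(411)/9 ≈ 2.2526)
(z + Q)**2 = (846 + sqrt(411)/9)**2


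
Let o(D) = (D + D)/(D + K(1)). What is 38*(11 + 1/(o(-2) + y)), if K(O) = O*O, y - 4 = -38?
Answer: 6251/15 ≈ 416.73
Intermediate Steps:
y = -34 (y = 4 - 38 = -34)
K(O) = O²
o(D) = 2*D/(1 + D) (o(D) = (D + D)/(D + 1²) = (2*D)/(D + 1) = (2*D)/(1 + D) = 2*D/(1 + D))
38*(11 + 1/(o(-2) + y)) = 38*(11 + 1/(2*(-2)/(1 - 2) - 34)) = 38*(11 + 1/(2*(-2)/(-1) - 34)) = 38*(11 + 1/(2*(-2)*(-1) - 34)) = 38*(11 + 1/(4 - 34)) = 38*(11 + 1/(-30)) = 38*(11 - 1/30) = 38*(329/30) = 6251/15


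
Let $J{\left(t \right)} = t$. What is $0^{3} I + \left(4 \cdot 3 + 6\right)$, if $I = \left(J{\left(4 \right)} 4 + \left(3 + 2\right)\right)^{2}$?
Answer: $18$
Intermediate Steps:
$I = 441$ ($I = \left(4 \cdot 4 + \left(3 + 2\right)\right)^{2} = \left(16 + 5\right)^{2} = 21^{2} = 441$)
$0^{3} I + \left(4 \cdot 3 + 6\right) = 0^{3} \cdot 441 + \left(4 \cdot 3 + 6\right) = 0 \cdot 441 + \left(12 + 6\right) = 0 + 18 = 18$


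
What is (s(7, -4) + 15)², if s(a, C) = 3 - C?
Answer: 484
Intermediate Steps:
(s(7, -4) + 15)² = ((3 - 1*(-4)) + 15)² = ((3 + 4) + 15)² = (7 + 15)² = 22² = 484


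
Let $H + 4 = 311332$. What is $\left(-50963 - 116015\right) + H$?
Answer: $144350$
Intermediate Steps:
$H = 311328$ ($H = -4 + 311332 = 311328$)
$\left(-50963 - 116015\right) + H = \left(-50963 - 116015\right) + 311328 = -166978 + 311328 = 144350$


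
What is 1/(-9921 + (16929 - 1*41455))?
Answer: -1/34447 ≈ -2.9030e-5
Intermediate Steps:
1/(-9921 + (16929 - 1*41455)) = 1/(-9921 + (16929 - 41455)) = 1/(-9921 - 24526) = 1/(-34447) = -1/34447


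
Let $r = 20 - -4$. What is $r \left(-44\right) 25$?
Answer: $-26400$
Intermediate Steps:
$r = 24$ ($r = 20 + 4 = 24$)
$r \left(-44\right) 25 = 24 \left(-44\right) 25 = \left(-1056\right) 25 = -26400$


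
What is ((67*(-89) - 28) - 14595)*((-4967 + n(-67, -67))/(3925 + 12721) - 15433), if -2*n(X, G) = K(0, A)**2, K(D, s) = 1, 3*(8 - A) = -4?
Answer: 5288598683703/16646 ≈ 3.1771e+8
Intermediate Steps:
A = 28/3 (A = 8 - 1/3*(-4) = 8 + 4/3 = 28/3 ≈ 9.3333)
n(X, G) = -1/2 (n(X, G) = -1/2*1**2 = -1/2*1 = -1/2)
((67*(-89) - 28) - 14595)*((-4967 + n(-67, -67))/(3925 + 12721) - 15433) = ((67*(-89) - 28) - 14595)*((-4967 - 1/2)/(3925 + 12721) - 15433) = ((-5963 - 28) - 14595)*(-9935/2/16646 - 15433) = (-5991 - 14595)*(-9935/2*1/16646 - 15433) = -20586*(-9935/33292 - 15433) = -20586*(-513805371/33292) = 5288598683703/16646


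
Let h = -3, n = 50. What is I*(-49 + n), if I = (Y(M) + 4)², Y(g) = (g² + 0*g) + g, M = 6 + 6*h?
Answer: 18496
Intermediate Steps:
M = -12 (M = 6 + 6*(-3) = 6 - 18 = -12)
Y(g) = g + g² (Y(g) = (g² + 0) + g = g² + g = g + g²)
I = 18496 (I = (-12*(1 - 12) + 4)² = (-12*(-11) + 4)² = (132 + 4)² = 136² = 18496)
I*(-49 + n) = 18496*(-49 + 50) = 18496*1 = 18496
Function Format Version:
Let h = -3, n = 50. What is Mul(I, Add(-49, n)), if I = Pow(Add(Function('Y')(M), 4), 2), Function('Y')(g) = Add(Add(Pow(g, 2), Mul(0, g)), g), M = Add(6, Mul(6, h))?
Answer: 18496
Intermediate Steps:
M = -12 (M = Add(6, Mul(6, -3)) = Add(6, -18) = -12)
Function('Y')(g) = Add(g, Pow(g, 2)) (Function('Y')(g) = Add(Add(Pow(g, 2), 0), g) = Add(Pow(g, 2), g) = Add(g, Pow(g, 2)))
I = 18496 (I = Pow(Add(Mul(-12, Add(1, -12)), 4), 2) = Pow(Add(Mul(-12, -11), 4), 2) = Pow(Add(132, 4), 2) = Pow(136, 2) = 18496)
Mul(I, Add(-49, n)) = Mul(18496, Add(-49, 50)) = Mul(18496, 1) = 18496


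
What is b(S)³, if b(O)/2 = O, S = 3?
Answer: 216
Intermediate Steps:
b(O) = 2*O
b(S)³ = (2*3)³ = 6³ = 216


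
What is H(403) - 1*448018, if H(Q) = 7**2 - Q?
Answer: -448372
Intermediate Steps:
H(Q) = 49 - Q
H(403) - 1*448018 = (49 - 1*403) - 1*448018 = (49 - 403) - 448018 = -354 - 448018 = -448372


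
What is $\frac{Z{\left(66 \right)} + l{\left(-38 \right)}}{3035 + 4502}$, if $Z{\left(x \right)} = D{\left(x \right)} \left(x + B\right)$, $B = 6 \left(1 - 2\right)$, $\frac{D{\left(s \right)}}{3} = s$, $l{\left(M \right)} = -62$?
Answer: $\frac{11818}{7537} \approx 1.568$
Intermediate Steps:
$D{\left(s \right)} = 3 s$
$B = -6$ ($B = 6 \left(-1\right) = -6$)
$Z{\left(x \right)} = 3 x \left(-6 + x\right)$ ($Z{\left(x \right)} = 3 x \left(x - 6\right) = 3 x \left(-6 + x\right)$)
$\frac{Z{\left(66 \right)} + l{\left(-38 \right)}}{3035 + 4502} = \frac{3 \cdot 66 \left(-6 + 66\right) - 62}{3035 + 4502} = \frac{3 \cdot 66 \cdot 60 - 62}{7537} = \left(11880 - 62\right) \frac{1}{7537} = 11818 \cdot \frac{1}{7537} = \frac{11818}{7537}$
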